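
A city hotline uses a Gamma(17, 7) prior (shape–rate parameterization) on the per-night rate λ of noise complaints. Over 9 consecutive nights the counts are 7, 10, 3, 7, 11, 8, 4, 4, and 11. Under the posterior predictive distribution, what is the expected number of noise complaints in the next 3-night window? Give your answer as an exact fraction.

123/8

Total count: 7 + 10 + 3 + 7 + 11 + 8 + 4 + 4 + 11 = 65.
Total exposure: 9 nights.
By Gamma–Poisson conjugacy, the posterior is Gamma(α + Σx, β + Σt) = Gamma(17 + 65, 7 + 9) = Gamma(82, 16).
Predictive mean over a 3-night window = T·E[λ|data] = 3·82/16 = 123/8.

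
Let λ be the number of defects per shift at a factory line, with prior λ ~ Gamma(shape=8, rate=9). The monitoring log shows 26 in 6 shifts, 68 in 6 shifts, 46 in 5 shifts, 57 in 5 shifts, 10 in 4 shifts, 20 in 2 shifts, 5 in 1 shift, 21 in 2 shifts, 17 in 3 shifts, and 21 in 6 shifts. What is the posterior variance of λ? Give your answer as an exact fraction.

299/2401

Total count: 26 + 68 + 46 + 57 + 10 + 20 + 5 + 21 + 17 + 21 = 291.
Total exposure: 6 + 6 + 5 + 5 + 4 + 2 + 1 + 2 + 3 + 6 = 40 shifts.
Posterior: α' = 8 + 291 = 299, β' = 9 + 40 = 49.
Posterior variance = α'/β'² = 299/2401.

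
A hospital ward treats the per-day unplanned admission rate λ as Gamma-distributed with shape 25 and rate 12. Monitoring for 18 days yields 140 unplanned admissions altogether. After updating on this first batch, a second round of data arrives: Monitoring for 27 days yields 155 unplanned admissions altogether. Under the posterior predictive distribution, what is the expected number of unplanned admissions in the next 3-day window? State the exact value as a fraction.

320/19

Total count 140 over total exposure 18 days.
After the first batch: Gamma(25 + 140, 12 + 18) = Gamma(165, 30).
Total count 155 over total exposure 27 days.
After the second batch: Gamma(165 + 155, 30 + 27) = Gamma(320, 57).
Predictive mean over a 3-day window = T·E[λ|data] = 3·320/57 = 320/19.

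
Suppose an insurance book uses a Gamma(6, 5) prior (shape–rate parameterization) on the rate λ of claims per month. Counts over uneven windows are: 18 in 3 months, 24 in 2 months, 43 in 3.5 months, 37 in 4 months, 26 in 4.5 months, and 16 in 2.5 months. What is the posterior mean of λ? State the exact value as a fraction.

340/49

Total count: 18 + 24 + 43 + 37 + 26 + 16 = 164.
Total exposure: 3 + 2 + 3.5 + 4 + 4.5 + 2.5 = 19.5 months.
Posterior: α' = 6 + 164 = 170, β' = 5 + 19.5 = 49/2.
Posterior mean = α'/β' = 170/(49/2) = 340/49.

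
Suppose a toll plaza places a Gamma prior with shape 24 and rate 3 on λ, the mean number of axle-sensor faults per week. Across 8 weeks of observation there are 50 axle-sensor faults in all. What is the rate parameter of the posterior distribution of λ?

Total count 50 over total exposure 8 weeks.
Conjugate update: add total count to the shape and total exposure to the rate, giving Gamma(74, 11).

11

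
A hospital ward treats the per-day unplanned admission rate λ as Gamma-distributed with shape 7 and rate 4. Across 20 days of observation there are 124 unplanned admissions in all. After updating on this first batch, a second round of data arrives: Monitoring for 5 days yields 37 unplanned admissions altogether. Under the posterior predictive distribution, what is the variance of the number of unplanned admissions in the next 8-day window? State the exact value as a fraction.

49728/841

Total count 124 over total exposure 20 days.
After the first batch: Gamma(7 + 124, 4 + 20) = Gamma(131, 24).
Total count 37 over total exposure 5 days.
After the second batch: Gamma(131 + 37, 24 + 5) = Gamma(168, 29).
The posterior predictive for a window of length T is Negative Binomial with variance T·α'·(β'+T)/β'² = 8·168·37/841 = 49728/841.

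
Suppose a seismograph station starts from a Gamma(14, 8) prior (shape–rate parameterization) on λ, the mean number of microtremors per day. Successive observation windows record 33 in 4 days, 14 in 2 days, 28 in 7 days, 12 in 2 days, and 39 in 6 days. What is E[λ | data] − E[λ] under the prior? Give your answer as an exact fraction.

357/116

Total count: 33 + 14 + 28 + 12 + 39 = 126.
Total exposure: 4 + 2 + 7 + 2 + 6 = 21 days.
Gamma(α, β) with Poisson data over total exposure Σt gives posterior Gamma(α+Σx, β+Σt) = Gamma(140, 29).
Posterior mean = 140/29 = 140/29; prior mean = 14/8 = 7/4. Difference = 140/29 − 7/4 = 357/116.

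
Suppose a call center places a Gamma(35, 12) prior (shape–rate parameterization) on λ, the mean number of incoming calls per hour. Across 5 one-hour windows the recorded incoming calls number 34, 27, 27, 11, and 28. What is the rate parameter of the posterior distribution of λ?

Total count: 34 + 27 + 27 + 11 + 28 = 127.
Total exposure: 5 hours.
Gamma(α, β) with Poisson data over total exposure Σt gives posterior Gamma(α+Σx, β+Σt) = Gamma(162, 17).

17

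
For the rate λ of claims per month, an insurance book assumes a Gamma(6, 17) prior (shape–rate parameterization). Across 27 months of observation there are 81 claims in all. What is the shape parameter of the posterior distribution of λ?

87

Total count 81 over total exposure 27 months.
Posterior: α' = 6 + 81 = 87, β' = 17 + 27 = 44.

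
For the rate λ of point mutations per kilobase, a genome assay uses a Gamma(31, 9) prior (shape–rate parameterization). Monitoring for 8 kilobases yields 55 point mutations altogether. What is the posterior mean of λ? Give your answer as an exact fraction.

Total count 55 over total exposure 8 kilobases.
The Gamma prior is conjugate for the Poisson rate, so λ | data ~ Gamma(31+55, 9+8) = Gamma(86, 17).
Posterior mean = α'/β' = 86/17.

86/17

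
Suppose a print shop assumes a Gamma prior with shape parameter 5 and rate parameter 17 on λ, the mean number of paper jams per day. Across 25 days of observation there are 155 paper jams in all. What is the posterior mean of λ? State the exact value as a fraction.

Total count 155 over total exposure 25 days.
By Gamma–Poisson conjugacy, the posterior is Gamma(α + Σx, β + Σt) = Gamma(5 + 155, 17 + 25) = Gamma(160, 42).
Posterior mean = α'/β' = 160/42 = 80/21.

80/21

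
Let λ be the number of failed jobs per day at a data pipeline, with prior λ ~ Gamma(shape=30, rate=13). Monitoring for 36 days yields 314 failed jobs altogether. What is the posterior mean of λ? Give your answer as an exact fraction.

344/49

Total count 314 over total exposure 36 days.
Conjugate update: add total count to the shape and total exposure to the rate, giving Gamma(344, 49).
Posterior mean = α'/β' = 344/49.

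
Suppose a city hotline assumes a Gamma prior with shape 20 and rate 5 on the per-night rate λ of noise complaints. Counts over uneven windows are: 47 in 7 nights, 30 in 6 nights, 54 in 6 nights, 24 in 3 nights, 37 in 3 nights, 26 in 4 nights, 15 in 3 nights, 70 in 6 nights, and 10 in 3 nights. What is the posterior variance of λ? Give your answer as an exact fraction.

Total count: 47 + 30 + 54 + 24 + 37 + 26 + 15 + 70 + 10 = 313.
Total exposure: 7 + 6 + 6 + 3 + 3 + 4 + 3 + 6 + 3 = 41 nights.
Gamma(α, β) with Poisson data over total exposure Σt gives posterior Gamma(α+Σx, β+Σt) = Gamma(333, 46).
Posterior variance = α'/β'² = 333/2116.

333/2116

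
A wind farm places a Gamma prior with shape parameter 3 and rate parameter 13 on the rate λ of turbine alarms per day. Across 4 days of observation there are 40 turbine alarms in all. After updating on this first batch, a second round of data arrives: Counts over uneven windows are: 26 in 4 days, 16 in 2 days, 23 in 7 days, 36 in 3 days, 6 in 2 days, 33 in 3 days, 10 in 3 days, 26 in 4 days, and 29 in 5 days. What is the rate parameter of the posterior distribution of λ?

50

Total count 40 over total exposure 4 days.
After the first batch: Gamma(3 + 40, 13 + 4) = Gamma(43, 17).
Total count: 26 + 16 + 23 + 36 + 6 + 33 + 10 + 26 + 29 = 205.
Total exposure: 4 + 2 + 7 + 3 + 2 + 3 + 3 + 4 + 5 = 33 days.
After the second batch: Gamma(43 + 205, 17 + 33) = Gamma(248, 50).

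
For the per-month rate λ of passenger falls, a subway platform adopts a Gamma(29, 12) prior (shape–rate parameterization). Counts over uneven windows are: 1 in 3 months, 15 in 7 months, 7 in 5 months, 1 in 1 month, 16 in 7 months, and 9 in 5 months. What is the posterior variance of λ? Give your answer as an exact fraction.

Total count: 1 + 15 + 7 + 1 + 16 + 9 = 49.
Total exposure: 3 + 7 + 5 + 1 + 7 + 5 = 28 months.
By Gamma–Poisson conjugacy, the posterior is Gamma(α + Σx, β + Σt) = Gamma(29 + 49, 12 + 28) = Gamma(78, 40).
Posterior variance = α'/β'² = 78/1600 = 39/800.

39/800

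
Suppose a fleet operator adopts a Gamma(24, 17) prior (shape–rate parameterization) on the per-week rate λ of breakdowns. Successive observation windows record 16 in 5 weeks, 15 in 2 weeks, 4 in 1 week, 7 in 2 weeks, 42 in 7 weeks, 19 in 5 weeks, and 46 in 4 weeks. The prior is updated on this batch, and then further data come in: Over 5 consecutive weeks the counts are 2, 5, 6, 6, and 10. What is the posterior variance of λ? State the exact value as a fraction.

Total count: 16 + 15 + 4 + 7 + 42 + 19 + 46 = 149.
Total exposure: 5 + 2 + 1 + 2 + 7 + 5 + 4 = 26 weeks.
After the first batch: Gamma(24 + 149, 17 + 26) = Gamma(173, 43).
Total count: 2 + 5 + 6 + 6 + 10 = 29.
Total exposure: 5 weeks.
After the second batch: Gamma(173 + 29, 43 + 5) = Gamma(202, 48).
Posterior variance = α'/β'² = 202/2304 = 101/1152.

101/1152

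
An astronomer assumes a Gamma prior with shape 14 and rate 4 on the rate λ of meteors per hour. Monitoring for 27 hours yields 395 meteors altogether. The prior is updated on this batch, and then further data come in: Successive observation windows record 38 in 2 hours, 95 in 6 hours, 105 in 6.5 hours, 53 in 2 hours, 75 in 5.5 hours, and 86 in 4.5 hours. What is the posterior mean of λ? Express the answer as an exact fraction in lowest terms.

1722/115

Total count 395 over total exposure 27 hours.
After the first batch: Gamma(14 + 395, 4 + 27) = Gamma(409, 31).
Total count: 38 + 95 + 105 + 53 + 75 + 86 = 452.
Total exposure: 2 + 6 + 6.5 + 2 + 5.5 + 4.5 = 26.5 hours.
After the second batch: Gamma(409 + 452, 31 + 26.5) = Gamma(861, 115/2).
Posterior mean = α'/β' = 861/(115/2) = 1722/115.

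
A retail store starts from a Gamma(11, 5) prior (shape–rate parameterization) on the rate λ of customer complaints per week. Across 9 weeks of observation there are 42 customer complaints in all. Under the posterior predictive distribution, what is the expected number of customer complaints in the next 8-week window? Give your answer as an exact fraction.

Total count 42 over total exposure 9 weeks.
By Gamma–Poisson conjugacy, the posterior is Gamma(α + Σx, β + Σt) = Gamma(11 + 42, 5 + 9) = Gamma(53, 14).
Predictive mean over an 8-week window = T·E[λ|data] = 8·53/14 = 212/7.

212/7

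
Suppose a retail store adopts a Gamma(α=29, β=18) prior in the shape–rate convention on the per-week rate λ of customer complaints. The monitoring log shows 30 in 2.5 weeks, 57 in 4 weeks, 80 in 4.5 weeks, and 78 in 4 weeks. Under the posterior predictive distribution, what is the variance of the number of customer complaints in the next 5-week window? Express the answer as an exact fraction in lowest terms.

52060/1089

Total count: 30 + 57 + 80 + 78 = 245.
Total exposure: 2.5 + 4 + 4.5 + 4 = 15 weeks.
By Gamma–Poisson conjugacy, the posterior is Gamma(α + Σx, β + Σt) = Gamma(29 + 245, 18 + 15) = Gamma(274, 33).
The posterior predictive for a window of length T is Negative Binomial with variance T·α'·(β'+T)/β'² = 5·274·38/1089 = 52060/1089.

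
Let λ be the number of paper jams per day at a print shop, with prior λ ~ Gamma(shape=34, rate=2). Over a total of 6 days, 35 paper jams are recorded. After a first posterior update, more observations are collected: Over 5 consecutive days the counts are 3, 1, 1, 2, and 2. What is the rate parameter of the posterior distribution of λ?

13

Total count 35 over total exposure 6 days.
After the first batch: Gamma(34 + 35, 2 + 6) = Gamma(69, 8).
Total count: 3 + 1 + 1 + 2 + 2 = 9.
Total exposure: 5 days.
After the second batch: Gamma(69 + 9, 8 + 5) = Gamma(78, 13).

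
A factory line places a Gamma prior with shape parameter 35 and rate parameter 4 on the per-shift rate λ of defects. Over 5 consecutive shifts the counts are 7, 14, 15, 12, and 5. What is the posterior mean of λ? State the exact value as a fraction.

Total count: 7 + 14 + 15 + 12 + 5 = 53.
Total exposure: 5 shifts.
Gamma(α, β) with Poisson data over total exposure Σt gives posterior Gamma(α+Σx, β+Σt) = Gamma(88, 9).
Posterior mean = α'/β' = 88/9.

88/9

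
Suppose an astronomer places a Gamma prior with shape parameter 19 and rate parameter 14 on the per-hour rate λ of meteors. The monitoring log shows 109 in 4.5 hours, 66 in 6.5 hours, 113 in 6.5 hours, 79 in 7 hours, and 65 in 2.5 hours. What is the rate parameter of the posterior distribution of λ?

41

Total count: 109 + 66 + 113 + 79 + 65 = 432.
Total exposure: 4.5 + 6.5 + 6.5 + 7 + 2.5 = 27 hours.
Posterior: α' = 19 + 432 = 451, β' = 14 + 27 = 41.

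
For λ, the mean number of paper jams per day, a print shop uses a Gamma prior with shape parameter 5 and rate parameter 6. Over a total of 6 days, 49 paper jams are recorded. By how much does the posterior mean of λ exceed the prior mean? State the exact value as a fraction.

Total count 49 over total exposure 6 days.
By Gamma–Poisson conjugacy, the posterior is Gamma(α + Σx, β + Σt) = Gamma(5 + 49, 6 + 6) = Gamma(54, 12).
Posterior mean = 54/12 = 9/2; prior mean = 5/6 = 5/6. Difference = 9/2 − 5/6 = 11/3.

11/3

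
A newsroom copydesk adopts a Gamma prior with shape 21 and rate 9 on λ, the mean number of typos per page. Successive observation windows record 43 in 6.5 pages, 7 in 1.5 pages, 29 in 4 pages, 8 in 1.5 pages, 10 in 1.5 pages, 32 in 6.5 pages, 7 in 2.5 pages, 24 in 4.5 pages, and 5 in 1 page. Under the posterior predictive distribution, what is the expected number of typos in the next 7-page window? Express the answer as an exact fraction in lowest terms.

372/11

Total count: 43 + 7 + 29 + 8 + 10 + 32 + 7 + 24 + 5 = 165.
Total exposure: 6.5 + 1.5 + 4 + 1.5 + 1.5 + 6.5 + 2.5 + 4.5 + 1 = 29.5 pages.
Posterior: α' = 21 + 165 = 186, β' = 9 + 29.5 = 77/2.
Predictive mean over a 7-page window = T·E[λ|data] = 7·186/(77/2) = 372/11.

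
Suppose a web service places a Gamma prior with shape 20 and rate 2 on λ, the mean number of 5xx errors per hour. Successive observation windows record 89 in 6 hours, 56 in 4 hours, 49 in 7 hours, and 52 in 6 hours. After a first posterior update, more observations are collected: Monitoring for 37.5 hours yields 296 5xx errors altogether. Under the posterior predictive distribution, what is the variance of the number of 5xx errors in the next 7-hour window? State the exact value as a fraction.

1093652/15625

Total count: 89 + 56 + 49 + 52 = 246.
Total exposure: 6 + 4 + 7 + 6 = 23 hours.
After the first batch: Gamma(20 + 246, 2 + 23) = Gamma(266, 25).
Total count 296 over total exposure 37.5 hours.
After the second batch: Gamma(266 + 296, 25 + 37.5) = Gamma(562, 125/2).
The posterior predictive for a window of length T is Negative Binomial with variance T·α'·(β'+T)/β'² = 7·562·(139/2)/(15625/4) = 1093652/15625.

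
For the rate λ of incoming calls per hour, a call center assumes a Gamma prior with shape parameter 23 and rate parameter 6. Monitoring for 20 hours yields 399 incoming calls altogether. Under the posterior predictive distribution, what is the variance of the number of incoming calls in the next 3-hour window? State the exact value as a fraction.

18357/338

Total count 399 over total exposure 20 hours.
The Gamma prior is conjugate for the Poisson rate, so λ | data ~ Gamma(23+399, 6+20) = Gamma(422, 26).
The posterior predictive for a window of length T is Negative Binomial with variance T·α'·(β'+T)/β'² = 3·422·29/676 = 18357/338.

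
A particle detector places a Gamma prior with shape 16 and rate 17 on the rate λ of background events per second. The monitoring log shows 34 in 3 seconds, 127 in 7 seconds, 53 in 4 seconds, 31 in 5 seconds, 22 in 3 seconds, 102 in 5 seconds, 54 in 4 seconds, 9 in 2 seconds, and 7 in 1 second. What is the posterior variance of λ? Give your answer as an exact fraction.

Total count: 34 + 127 + 53 + 31 + 22 + 102 + 54 + 9 + 7 = 439.
Total exposure: 3 + 7 + 4 + 5 + 3 + 5 + 4 + 2 + 1 = 34 seconds.
The Gamma prior is conjugate for the Poisson rate, so λ | data ~ Gamma(16+439, 17+34) = Gamma(455, 51).
Posterior variance = α'/β'² = 455/2601.

455/2601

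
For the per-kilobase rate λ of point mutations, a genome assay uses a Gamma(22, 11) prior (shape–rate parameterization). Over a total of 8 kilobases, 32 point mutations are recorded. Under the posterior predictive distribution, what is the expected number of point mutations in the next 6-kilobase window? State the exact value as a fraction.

Total count 32 over total exposure 8 kilobases.
Gamma(α, β) with Poisson data over total exposure Σt gives posterior Gamma(α+Σx, β+Σt) = Gamma(54, 19).
Predictive mean over a 6-kilobase window = T·E[λ|data] = 6·54/19 = 324/19.

324/19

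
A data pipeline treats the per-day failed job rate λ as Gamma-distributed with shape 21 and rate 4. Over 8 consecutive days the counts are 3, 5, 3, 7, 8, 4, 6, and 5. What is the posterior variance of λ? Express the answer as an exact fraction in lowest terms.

Total count: 3 + 5 + 3 + 7 + 8 + 4 + 6 + 5 = 41.
Total exposure: 8 days.
Conjugate update: add total count to the shape and total exposure to the rate, giving Gamma(62, 12).
Posterior variance = α'/β'² = 62/144 = 31/72.

31/72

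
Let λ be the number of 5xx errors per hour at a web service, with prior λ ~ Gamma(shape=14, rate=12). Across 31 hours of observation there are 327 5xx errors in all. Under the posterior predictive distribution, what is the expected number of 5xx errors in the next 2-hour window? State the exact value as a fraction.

Total count 327 over total exposure 31 hours.
Conjugate update: add total count to the shape and total exposure to the rate, giving Gamma(341, 43).
Predictive mean over a 2-hour window = T·E[λ|data] = 2·341/43 = 682/43.

682/43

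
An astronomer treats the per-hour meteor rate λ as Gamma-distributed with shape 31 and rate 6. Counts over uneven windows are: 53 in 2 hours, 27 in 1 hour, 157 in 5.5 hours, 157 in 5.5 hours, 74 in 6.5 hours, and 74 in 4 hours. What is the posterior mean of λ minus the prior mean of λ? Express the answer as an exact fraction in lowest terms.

4985/366

Total count: 53 + 27 + 157 + 157 + 74 + 74 = 542.
Total exposure: 2 + 1 + 5.5 + 5.5 + 6.5 + 4 = 24.5 hours.
The Gamma prior is conjugate for the Poisson rate, so λ | data ~ Gamma(31+542, 6+24.5) = Gamma(573, 61/2).
Posterior mean = 573/(61/2) = 1146/61; prior mean = 31/6 = 31/6. Difference = 1146/61 − 31/6 = 4985/366.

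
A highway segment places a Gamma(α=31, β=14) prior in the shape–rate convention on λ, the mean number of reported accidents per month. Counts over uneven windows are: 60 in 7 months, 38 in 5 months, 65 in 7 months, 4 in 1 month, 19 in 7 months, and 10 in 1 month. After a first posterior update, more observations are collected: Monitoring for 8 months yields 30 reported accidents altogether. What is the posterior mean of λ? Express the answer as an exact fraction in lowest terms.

Total count: 60 + 38 + 65 + 4 + 19 + 10 = 196.
Total exposure: 7 + 5 + 7 + 1 + 7 + 1 = 28 months.
After the first batch: Gamma(31 + 196, 14 + 28) = Gamma(227, 42).
Total count 30 over total exposure 8 months.
After the second batch: Gamma(227 + 30, 42 + 8) = Gamma(257, 50).
Posterior mean = α'/β' = 257/50.

257/50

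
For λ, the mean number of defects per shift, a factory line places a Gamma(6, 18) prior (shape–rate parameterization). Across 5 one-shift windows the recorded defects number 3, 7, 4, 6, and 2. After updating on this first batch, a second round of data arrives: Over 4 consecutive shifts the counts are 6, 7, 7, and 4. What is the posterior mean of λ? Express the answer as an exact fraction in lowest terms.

52/27

Total count: 3 + 7 + 4 + 6 + 2 = 22.
Total exposure: 5 shifts.
After the first batch: Gamma(6 + 22, 18 + 5) = Gamma(28, 23).
Total count: 6 + 7 + 7 + 4 = 24.
Total exposure: 4 shifts.
After the second batch: Gamma(28 + 24, 23 + 4) = Gamma(52, 27).
Posterior mean = α'/β' = 52/27.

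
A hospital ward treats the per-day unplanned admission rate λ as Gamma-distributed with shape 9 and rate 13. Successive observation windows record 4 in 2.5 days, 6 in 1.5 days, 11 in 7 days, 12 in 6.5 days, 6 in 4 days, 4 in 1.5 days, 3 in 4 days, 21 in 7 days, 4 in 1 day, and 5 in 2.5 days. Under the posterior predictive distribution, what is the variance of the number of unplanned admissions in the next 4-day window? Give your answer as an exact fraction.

Total count: 4 + 6 + 11 + 12 + 6 + 4 + 3 + 21 + 4 + 5 = 76.
Total exposure: 2.5 + 1.5 + 7 + 6.5 + 4 + 1.5 + 4 + 7 + 1 + 2.5 = 37.5 days.
Conjugate update: add total count to the shape and total exposure to the rate, giving Gamma(85, 101/2).
The posterior predictive for a window of length T is Negative Binomial with variance T·α'·(β'+T)/β'² = 4·85·(109/2)/(10201/4) = 74120/10201.

74120/10201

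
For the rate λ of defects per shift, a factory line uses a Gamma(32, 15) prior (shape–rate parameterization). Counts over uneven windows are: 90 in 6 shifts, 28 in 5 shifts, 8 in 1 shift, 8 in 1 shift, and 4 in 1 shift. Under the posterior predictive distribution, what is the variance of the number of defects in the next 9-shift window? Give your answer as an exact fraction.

58140/841

Total count: 90 + 28 + 8 + 8 + 4 = 138.
Total exposure: 6 + 5 + 1 + 1 + 1 = 14 shifts.
By Gamma–Poisson conjugacy, the posterior is Gamma(α + Σx, β + Σt) = Gamma(32 + 138, 15 + 14) = Gamma(170, 29).
The posterior predictive for a window of length T is Negative Binomial with variance T·α'·(β'+T)/β'² = 9·170·38/841 = 58140/841.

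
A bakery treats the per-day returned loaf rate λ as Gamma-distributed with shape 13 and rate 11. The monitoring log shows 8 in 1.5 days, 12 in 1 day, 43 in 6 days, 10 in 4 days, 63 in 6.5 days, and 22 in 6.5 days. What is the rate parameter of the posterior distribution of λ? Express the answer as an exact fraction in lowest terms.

73/2

Total count: 8 + 12 + 43 + 10 + 63 + 22 = 158.
Total exposure: 1.5 + 1 + 6 + 4 + 6.5 + 6.5 = 25.5 days.
Posterior: α' = 13 + 158 = 171, β' = 11 + 25.5 = 73/2.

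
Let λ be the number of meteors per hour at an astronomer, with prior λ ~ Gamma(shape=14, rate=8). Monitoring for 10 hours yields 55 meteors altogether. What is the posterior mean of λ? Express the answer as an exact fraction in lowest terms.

Total count 55 over total exposure 10 hours.
Gamma(α, β) with Poisson data over total exposure Σt gives posterior Gamma(α+Σx, β+Σt) = Gamma(69, 18).
Posterior mean = α'/β' = 69/18 = 23/6.

23/6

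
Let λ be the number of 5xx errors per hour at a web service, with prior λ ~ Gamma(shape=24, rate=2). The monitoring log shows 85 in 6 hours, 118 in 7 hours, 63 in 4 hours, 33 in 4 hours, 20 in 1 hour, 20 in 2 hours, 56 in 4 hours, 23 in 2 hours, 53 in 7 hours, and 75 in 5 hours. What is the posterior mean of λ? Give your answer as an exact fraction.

Total count: 85 + 118 + 63 + 33 + 20 + 20 + 56 + 23 + 53 + 75 = 546.
Total exposure: 6 + 7 + 4 + 4 + 1 + 2 + 4 + 2 + 7 + 5 = 42 hours.
Conjugate update: add total count to the shape and total exposure to the rate, giving Gamma(570, 44).
Posterior mean = α'/β' = 570/44 = 285/22.

285/22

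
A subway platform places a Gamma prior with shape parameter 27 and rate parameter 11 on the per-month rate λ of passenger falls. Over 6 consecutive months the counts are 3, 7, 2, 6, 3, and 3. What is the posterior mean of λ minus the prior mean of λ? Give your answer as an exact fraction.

Total count: 3 + 7 + 2 + 6 + 3 + 3 = 24.
Total exposure: 6 months.
The Gamma prior is conjugate for the Poisson rate, so λ | data ~ Gamma(27+24, 11+6) = Gamma(51, 17).
Posterior mean = 51/17 = 3; prior mean = 27/11 = 27/11. Difference = 3 − 27/11 = 6/11.

6/11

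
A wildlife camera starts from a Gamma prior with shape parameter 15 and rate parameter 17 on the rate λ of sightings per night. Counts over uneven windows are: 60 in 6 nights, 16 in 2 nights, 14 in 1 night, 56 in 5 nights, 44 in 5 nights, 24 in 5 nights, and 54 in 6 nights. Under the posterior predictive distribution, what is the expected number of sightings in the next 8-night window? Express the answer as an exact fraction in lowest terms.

2264/47

Total count: 60 + 16 + 14 + 56 + 44 + 24 + 54 = 268.
Total exposure: 6 + 2 + 1 + 5 + 5 + 5 + 6 = 30 nights.
The Gamma prior is conjugate for the Poisson rate, so λ | data ~ Gamma(15+268, 17+30) = Gamma(283, 47).
Predictive mean over an 8-night window = T·E[λ|data] = 8·283/47 = 2264/47.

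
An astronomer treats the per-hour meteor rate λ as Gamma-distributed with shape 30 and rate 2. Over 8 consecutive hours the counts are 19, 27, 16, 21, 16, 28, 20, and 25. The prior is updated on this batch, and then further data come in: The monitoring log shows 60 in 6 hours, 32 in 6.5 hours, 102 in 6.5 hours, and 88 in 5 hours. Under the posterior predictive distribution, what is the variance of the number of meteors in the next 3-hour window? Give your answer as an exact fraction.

13431/289

Total count: 19 + 27 + 16 + 21 + 16 + 28 + 20 + 25 = 172.
Total exposure: 8 hours.
After the first batch: Gamma(30 + 172, 2 + 8) = Gamma(202, 10).
Total count: 60 + 32 + 102 + 88 = 282.
Total exposure: 6 + 6.5 + 6.5 + 5 = 24 hours.
After the second batch: Gamma(202 + 282, 10 + 24) = Gamma(484, 34).
The posterior predictive for a window of length T is Negative Binomial with variance T·α'·(β'+T)/β'² = 3·484·37/1156 = 13431/289.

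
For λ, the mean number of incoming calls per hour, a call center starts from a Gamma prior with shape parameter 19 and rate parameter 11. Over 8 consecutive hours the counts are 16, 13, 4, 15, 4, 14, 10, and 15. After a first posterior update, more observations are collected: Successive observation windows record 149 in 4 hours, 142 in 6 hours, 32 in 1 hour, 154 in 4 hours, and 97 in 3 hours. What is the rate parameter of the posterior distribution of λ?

Total count: 16 + 13 + 4 + 15 + 4 + 14 + 10 + 15 = 91.
Total exposure: 8 hours.
After the first batch: Gamma(19 + 91, 11 + 8) = Gamma(110, 19).
Total count: 149 + 142 + 32 + 154 + 97 = 574.
Total exposure: 4 + 6 + 1 + 4 + 3 = 18 hours.
After the second batch: Gamma(110 + 574, 19 + 18) = Gamma(684, 37).

37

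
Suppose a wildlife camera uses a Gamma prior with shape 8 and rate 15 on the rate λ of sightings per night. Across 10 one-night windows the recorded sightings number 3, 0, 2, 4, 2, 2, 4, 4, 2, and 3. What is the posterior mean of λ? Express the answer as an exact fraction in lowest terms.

34/25

Total count: 3 + 0 + 2 + 4 + 2 + 2 + 4 + 4 + 2 + 3 = 26.
Total exposure: 10 nights.
Posterior: α' = 8 + 26 = 34, β' = 15 + 10 = 25.
Posterior mean = α'/β' = 34/25.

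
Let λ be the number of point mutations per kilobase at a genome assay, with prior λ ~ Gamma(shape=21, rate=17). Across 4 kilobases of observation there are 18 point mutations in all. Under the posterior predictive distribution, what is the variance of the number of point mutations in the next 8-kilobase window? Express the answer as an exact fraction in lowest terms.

3016/147

Total count 18 over total exposure 4 kilobases.
By Gamma–Poisson conjugacy, the posterior is Gamma(α + Σx, β + Σt) = Gamma(21 + 18, 17 + 4) = Gamma(39, 21).
The posterior predictive for a window of length T is Negative Binomial with variance T·α'·(β'+T)/β'² = 8·39·29/441 = 3016/147.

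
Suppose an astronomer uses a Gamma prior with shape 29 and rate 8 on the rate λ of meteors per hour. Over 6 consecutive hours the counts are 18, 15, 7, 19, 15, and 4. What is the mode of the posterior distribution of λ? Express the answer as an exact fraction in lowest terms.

53/7

Total count: 18 + 15 + 7 + 19 + 15 + 4 = 78.
Total exposure: 6 hours.
Posterior: α' = 29 + 78 = 107, β' = 8 + 6 = 14.
Posterior mode = (α'−1)/β' = 106/14 = 53/7.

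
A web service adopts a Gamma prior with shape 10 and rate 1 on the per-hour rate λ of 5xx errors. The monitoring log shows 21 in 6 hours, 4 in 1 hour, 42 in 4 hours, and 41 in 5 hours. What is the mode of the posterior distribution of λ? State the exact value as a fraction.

Total count: 21 + 4 + 42 + 41 = 108.
Total exposure: 6 + 1 + 4 + 5 = 16 hours.
Posterior: α' = 10 + 108 = 118, β' = 1 + 16 = 17.
Posterior mode = (α'−1)/β' = 117/17.

117/17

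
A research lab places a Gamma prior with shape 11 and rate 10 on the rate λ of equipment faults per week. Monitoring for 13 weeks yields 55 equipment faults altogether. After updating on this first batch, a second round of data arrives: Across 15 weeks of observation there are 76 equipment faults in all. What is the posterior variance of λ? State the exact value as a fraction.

Total count 55 over total exposure 13 weeks.
After the first batch: Gamma(11 + 55, 10 + 13) = Gamma(66, 23).
Total count 76 over total exposure 15 weeks.
After the second batch: Gamma(66 + 76, 23 + 15) = Gamma(142, 38).
Posterior variance = α'/β'² = 142/1444 = 71/722.

71/722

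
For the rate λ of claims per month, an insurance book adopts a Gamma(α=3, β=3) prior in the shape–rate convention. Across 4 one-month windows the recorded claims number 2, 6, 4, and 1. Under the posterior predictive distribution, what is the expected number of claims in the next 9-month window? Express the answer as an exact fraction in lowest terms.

Total count: 2 + 6 + 4 + 1 = 13.
Total exposure: 4 months.
The Gamma prior is conjugate for the Poisson rate, so λ | data ~ Gamma(3+13, 3+4) = Gamma(16, 7).
Predictive mean over a 9-month window = T·E[λ|data] = 9·16/7 = 144/7.

144/7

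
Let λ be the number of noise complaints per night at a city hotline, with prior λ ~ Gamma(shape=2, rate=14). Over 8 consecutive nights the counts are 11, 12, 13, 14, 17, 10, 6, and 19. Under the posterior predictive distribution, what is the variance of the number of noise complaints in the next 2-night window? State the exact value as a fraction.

Total count: 11 + 12 + 13 + 14 + 17 + 10 + 6 + 19 = 102.
Total exposure: 8 nights.
Posterior: α' = 2 + 102 = 104, β' = 14 + 8 = 22.
The posterior predictive for a window of length T is Negative Binomial with variance T·α'·(β'+T)/β'² = 2·104·24/484 = 1248/121.

1248/121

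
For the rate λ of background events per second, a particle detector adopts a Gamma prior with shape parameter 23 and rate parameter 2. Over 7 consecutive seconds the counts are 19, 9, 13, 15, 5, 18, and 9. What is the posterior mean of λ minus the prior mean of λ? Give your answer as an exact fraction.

5/6

Total count: 19 + 9 + 13 + 15 + 5 + 18 + 9 = 88.
Total exposure: 7 seconds.
Conjugate update: add total count to the shape and total exposure to the rate, giving Gamma(111, 9).
Posterior mean = 111/9 = 37/3; prior mean = 23/2 = 23/2. Difference = 37/3 − 23/2 = 5/6.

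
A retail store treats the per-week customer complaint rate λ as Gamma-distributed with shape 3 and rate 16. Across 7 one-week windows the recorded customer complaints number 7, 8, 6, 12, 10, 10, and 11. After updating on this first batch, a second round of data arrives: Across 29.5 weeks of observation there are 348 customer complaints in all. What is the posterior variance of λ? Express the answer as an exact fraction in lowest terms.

Total count: 7 + 8 + 6 + 12 + 10 + 10 + 11 = 64.
Total exposure: 7 weeks.
After the first batch: Gamma(3 + 64, 16 + 7) = Gamma(67, 23).
Total count 348 over total exposure 29.5 weeks.
After the second batch: Gamma(67 + 348, 23 + 29.5) = Gamma(415, 105/2).
Posterior variance = α'/β'² = 415/(11025/4) = 332/2205.

332/2205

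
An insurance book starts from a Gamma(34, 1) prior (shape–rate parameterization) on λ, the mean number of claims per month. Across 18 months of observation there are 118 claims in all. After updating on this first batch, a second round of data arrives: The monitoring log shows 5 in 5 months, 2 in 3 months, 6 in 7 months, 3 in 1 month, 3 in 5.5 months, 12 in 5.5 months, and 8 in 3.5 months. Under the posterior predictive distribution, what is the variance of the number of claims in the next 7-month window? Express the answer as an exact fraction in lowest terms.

302162/9801

Total count 118 over total exposure 18 months.
After the first batch: Gamma(34 + 118, 1 + 18) = Gamma(152, 19).
Total count: 5 + 2 + 6 + 3 + 3 + 12 + 8 = 39.
Total exposure: 5 + 3 + 7 + 1 + 5.5 + 5.5 + 3.5 = 30.5 months.
After the second batch: Gamma(152 + 39, 19 + 30.5) = Gamma(191, 99/2).
The posterior predictive for a window of length T is Negative Binomial with variance T·α'·(β'+T)/β'² = 7·191·(113/2)/(9801/4) = 302162/9801.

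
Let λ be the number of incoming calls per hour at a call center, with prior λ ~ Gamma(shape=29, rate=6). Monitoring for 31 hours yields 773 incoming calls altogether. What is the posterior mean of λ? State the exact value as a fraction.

802/37

Total count 773 over total exposure 31 hours.
Posterior: α' = 29 + 773 = 802, β' = 6 + 31 = 37.
Posterior mean = α'/β' = 802/37.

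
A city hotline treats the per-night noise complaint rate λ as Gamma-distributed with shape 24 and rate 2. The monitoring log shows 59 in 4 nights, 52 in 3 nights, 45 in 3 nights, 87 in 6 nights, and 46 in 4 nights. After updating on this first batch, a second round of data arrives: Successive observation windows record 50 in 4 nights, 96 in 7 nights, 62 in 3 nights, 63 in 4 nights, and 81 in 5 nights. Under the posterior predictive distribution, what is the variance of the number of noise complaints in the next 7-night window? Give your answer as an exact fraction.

48412/405

Total count: 59 + 52 + 45 + 87 + 46 = 289.
Total exposure: 4 + 3 + 3 + 6 + 4 = 20 nights.
After the first batch: Gamma(24 + 289, 2 + 20) = Gamma(313, 22).
Total count: 50 + 96 + 62 + 63 + 81 = 352.
Total exposure: 4 + 7 + 3 + 4 + 5 = 23 nights.
After the second batch: Gamma(313 + 352, 22 + 23) = Gamma(665, 45).
The posterior predictive for a window of length T is Negative Binomial with variance T·α'·(β'+T)/β'² = 7·665·52/2025 = 48412/405.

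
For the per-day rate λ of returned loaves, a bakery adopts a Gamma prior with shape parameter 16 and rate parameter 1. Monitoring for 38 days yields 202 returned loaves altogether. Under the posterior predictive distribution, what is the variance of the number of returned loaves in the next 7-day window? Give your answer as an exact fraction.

Total count 202 over total exposure 38 days.
The Gamma prior is conjugate for the Poisson rate, so λ | data ~ Gamma(16+202, 1+38) = Gamma(218, 39).
The posterior predictive for a window of length T is Negative Binomial with variance T·α'·(β'+T)/β'² = 7·218·46/1521 = 70196/1521.

70196/1521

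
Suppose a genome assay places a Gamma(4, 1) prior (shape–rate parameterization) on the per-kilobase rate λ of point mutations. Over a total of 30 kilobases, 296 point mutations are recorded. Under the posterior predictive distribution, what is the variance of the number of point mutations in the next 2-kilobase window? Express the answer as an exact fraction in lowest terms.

Total count 296 over total exposure 30 kilobases.
Posterior: α' = 4 + 296 = 300, β' = 1 + 30 = 31.
The posterior predictive for a window of length T is Negative Binomial with variance T·α'·(β'+T)/β'² = 2·300·33/961 = 19800/961.

19800/961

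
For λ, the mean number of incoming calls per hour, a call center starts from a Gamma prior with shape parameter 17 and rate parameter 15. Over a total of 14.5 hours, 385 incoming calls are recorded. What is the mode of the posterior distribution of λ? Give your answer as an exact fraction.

802/59

Total count 385 over total exposure 14.5 hours.
Conjugate update: add total count to the shape and total exposure to the rate, giving Gamma(402, 59/2).
Posterior mode = (α'−1)/β' = 401/(59/2) = 802/59.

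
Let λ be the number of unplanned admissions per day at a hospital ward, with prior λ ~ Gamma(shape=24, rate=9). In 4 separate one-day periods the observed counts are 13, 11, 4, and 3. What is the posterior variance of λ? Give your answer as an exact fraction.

55/169

Total count: 13 + 11 + 4 + 3 = 31.
Total exposure: 4 days.
By Gamma–Poisson conjugacy, the posterior is Gamma(α + Σx, β + Σt) = Gamma(24 + 31, 9 + 4) = Gamma(55, 13).
Posterior variance = α'/β'² = 55/169.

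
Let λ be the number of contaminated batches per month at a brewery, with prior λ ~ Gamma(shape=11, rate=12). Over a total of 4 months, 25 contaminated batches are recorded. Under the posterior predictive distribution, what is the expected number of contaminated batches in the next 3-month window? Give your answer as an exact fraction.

27/4

Total count 25 over total exposure 4 months.
By Gamma–Poisson conjugacy, the posterior is Gamma(α + Σx, β + Σt) = Gamma(11 + 25, 12 + 4) = Gamma(36, 16).
Predictive mean over a 3-month window = T·E[λ|data] = 3·36/16 = 27/4.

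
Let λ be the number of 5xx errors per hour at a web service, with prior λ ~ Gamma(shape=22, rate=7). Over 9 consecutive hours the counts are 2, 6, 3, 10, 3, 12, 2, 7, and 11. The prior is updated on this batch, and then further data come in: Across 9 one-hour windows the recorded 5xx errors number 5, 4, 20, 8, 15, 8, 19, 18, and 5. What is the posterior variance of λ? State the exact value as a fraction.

36/125

Total count: 2 + 6 + 3 + 10 + 3 + 12 + 2 + 7 + 11 = 56.
Total exposure: 9 hours.
After the first batch: Gamma(22 + 56, 7 + 9) = Gamma(78, 16).
Total count: 5 + 4 + 20 + 8 + 15 + 8 + 19 + 18 + 5 = 102.
Total exposure: 9 hours.
After the second batch: Gamma(78 + 102, 16 + 9) = Gamma(180, 25).
Posterior variance = α'/β'² = 180/625 = 36/125.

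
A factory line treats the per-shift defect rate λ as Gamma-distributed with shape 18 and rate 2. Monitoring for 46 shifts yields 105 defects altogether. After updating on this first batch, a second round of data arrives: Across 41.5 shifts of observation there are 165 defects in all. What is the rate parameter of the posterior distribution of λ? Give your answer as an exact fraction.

179/2

Total count 105 over total exposure 46 shifts.
After the first batch: Gamma(18 + 105, 2 + 46) = Gamma(123, 48).
Total count 165 over total exposure 41.5 shifts.
After the second batch: Gamma(123 + 165, 48 + 41.5) = Gamma(288, 179/2).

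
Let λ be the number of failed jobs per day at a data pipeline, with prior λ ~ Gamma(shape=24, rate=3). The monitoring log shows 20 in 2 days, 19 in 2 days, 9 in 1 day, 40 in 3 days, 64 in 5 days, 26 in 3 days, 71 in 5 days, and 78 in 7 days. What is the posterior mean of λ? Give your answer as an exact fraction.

Total count: 20 + 19 + 9 + 40 + 64 + 26 + 71 + 78 = 327.
Total exposure: 2 + 2 + 1 + 3 + 5 + 3 + 5 + 7 = 28 days.
Conjugate update: add total count to the shape and total exposure to the rate, giving Gamma(351, 31).
Posterior mean = α'/β' = 351/31.

351/31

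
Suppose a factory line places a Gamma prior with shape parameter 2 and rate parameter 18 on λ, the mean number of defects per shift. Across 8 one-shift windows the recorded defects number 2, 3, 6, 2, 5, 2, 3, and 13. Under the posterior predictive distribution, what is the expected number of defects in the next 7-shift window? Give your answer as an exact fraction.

Total count: 2 + 3 + 6 + 2 + 5 + 2 + 3 + 13 = 36.
Total exposure: 8 shifts.
By Gamma–Poisson conjugacy, the posterior is Gamma(α + Σx, β + Σt) = Gamma(2 + 36, 18 + 8) = Gamma(38, 26).
Predictive mean over a 7-shift window = T·E[λ|data] = 7·38/26 = 133/13.

133/13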